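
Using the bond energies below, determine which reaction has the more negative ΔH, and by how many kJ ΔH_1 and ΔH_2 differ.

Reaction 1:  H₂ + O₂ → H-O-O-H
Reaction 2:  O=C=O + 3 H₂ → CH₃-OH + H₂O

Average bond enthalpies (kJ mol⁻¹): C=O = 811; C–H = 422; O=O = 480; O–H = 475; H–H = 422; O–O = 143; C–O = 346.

Reaction 1:
  Bonds broken (reactants):
    H–H: 1 × 422 = 422
    O=O: 1 × 480 = 480
    Σ(broken) = 902 kJ
  Bonds formed (products):
    O–H: 2 × 475 = 950
    O–O: 1 × 143 = 143
    Σ(formed) = 1093 kJ
  ΔH_1 = 902 − 1093 = −191 kJ
Reaction 2:
  Bonds broken (reactants):
    C=O: 2 × 811 = 1622
    H–H: 3 × 422 = 1266
    Σ(broken) = 2888 kJ
  Bonds formed (products):
    C–H: 3 × 422 = 1266
    C–O: 1 × 346 = 346
    O–H: 3 × 475 = 1425
    Σ(formed) = 3037 kJ
  ΔH_2 = 2888 − 3037 = −149 kJ
ΔH_1 − ΔH_2 = −42 kJ, so reaction 1 has the more negative ΔH; |ΔH_1 − ΔH_2| = 42 kJ.

Reaction 1, by 42 kJ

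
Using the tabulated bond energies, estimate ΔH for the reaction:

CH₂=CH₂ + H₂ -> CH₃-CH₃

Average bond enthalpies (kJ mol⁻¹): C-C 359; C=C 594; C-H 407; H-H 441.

ΔH ≈ −138 kJ

Bonds broken (reactants):
  C-H: 4 × 407 = 1628
  C=C: 1 × 594 = 594
  H-H: 1 × 441 = 441
  Σ(broken) = 2663 kJ
Bonds formed (products):
  C-C: 1 × 359 = 359
  C-H: 6 × 407 = 2442
  Σ(formed) = 2801 kJ
ΔH = Σ(broken) − Σ(formed) = 2663 − 2801 = −138 kJ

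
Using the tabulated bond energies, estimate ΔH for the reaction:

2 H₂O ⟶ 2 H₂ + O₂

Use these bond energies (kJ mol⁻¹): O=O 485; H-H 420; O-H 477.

Bonds broken (reactants):
  O-H: 4 × 477 = 1908
  Σ(broken) = 1908 kJ
Bonds formed (products):
  H-H: 2 × 420 = 840
  O=O: 1 × 485 = 485
  Σ(formed) = 1325 kJ
ΔH = Σ(broken) − Σ(formed) = 1908 − 1325 = +583 kJ

ΔH ≈ +583 kJ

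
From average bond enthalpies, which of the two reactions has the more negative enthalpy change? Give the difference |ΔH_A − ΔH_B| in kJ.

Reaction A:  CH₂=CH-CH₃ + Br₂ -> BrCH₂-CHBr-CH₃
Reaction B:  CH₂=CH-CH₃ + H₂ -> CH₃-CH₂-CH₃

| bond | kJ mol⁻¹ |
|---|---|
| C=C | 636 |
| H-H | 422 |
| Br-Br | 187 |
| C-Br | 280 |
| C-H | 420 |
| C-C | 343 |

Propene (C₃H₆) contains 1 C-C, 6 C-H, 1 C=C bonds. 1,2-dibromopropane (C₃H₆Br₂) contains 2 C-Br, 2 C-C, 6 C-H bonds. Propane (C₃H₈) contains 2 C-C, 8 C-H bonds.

Reaction A:
  Bonds broken (reactants):
    Br-Br: 1 × 187 = 187
    C-C: 1 × 343 = 343
    C-H: 6 × 420 = 2520
    C=C: 1 × 636 = 636
    Σ(broken) = 3686 kJ
  Bonds formed (products):
    C-Br: 2 × 280 = 560
    C-C: 2 × 343 = 686
    C-H: 6 × 420 = 2520
    Σ(formed) = 3766 kJ
  ΔH_A = 3686 − 3766 = −80 kJ
Reaction B:
  Bonds broken (reactants):
    C-C: 1 × 343 = 343
    C-H: 6 × 420 = 2520
    C=C: 1 × 636 = 636
    H-H: 1 × 422 = 422
    Σ(broken) = 3921 kJ
  Bonds formed (products):
    C-C: 2 × 343 = 686
    C-H: 8 × 420 = 3360
    Σ(formed) = 4046 kJ
  ΔH_B = 3921 − 4046 = −125 kJ
ΔH_A − ΔH_B = +45 kJ, so reaction B has the more negative ΔH; |ΔH_A − ΔH_B| = 45 kJ.

Reaction B, by 45 kJ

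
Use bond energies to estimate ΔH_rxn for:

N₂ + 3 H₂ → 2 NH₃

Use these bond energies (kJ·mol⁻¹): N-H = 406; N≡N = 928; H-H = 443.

Bonds broken (reactants):
  H-H: 3 × 443 = 1329
  N≡N: 1 × 928 = 928
  Σ(broken) = 2257 kJ
Bonds formed (products):
  N-H: 6 × 406 = 2436
  Σ(formed) = 2436 kJ
ΔH = Σ(broken) − Σ(formed) = 2257 − 2436 = −179 kJ

ΔH ≈ −179 kJ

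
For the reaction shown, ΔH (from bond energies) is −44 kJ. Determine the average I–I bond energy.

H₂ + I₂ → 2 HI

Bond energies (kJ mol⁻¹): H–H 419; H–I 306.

D(I–I) ≈ 149 kJ/mol

Let D be the I–I bond energy.
Σ(broken) = 1×419 + 1×D = 419 + D
Σ(formed) = 2×306 = 612
ΔH = Σ(broken) − Σ(formed) = (419 + D) − (612) = −193 + D
Setting this equal to −44 kJ gives D = 149 kJ/mol.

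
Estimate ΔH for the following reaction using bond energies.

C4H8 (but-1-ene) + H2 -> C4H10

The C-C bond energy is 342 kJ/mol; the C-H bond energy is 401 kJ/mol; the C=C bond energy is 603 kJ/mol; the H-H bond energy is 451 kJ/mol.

Bonds broken (reactants):
  C-C: 2 × 342 = 684
  C-H: 8 × 401 = 3208
  C=C: 1 × 603 = 603
  H-H: 1 × 451 = 451
  Σ(broken) = 4946 kJ
Bonds formed (products):
  C-C: 3 × 342 = 1026
  C-H: 10 × 401 = 4010
  Σ(formed) = 5036 kJ
ΔH = Σ(broken) − Σ(formed) = 4946 − 5036 = −90 kJ

ΔH ≈ −90 kJ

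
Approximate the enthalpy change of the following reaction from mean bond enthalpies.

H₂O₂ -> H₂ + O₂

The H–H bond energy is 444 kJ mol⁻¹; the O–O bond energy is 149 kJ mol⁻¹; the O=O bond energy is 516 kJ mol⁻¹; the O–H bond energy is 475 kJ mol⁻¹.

Bonds broken (reactants):
  O–H: 2 × 475 = 950
  O–O: 1 × 149 = 149
  Σ(broken) = 1099 kJ
Bonds formed (products):
  H–H: 1 × 444 = 444
  O=O: 1 × 516 = 516
  Σ(formed) = 960 kJ
ΔH = Σ(broken) − Σ(formed) = 1099 − 960 = +139 kJ

ΔH ≈ +139 kJ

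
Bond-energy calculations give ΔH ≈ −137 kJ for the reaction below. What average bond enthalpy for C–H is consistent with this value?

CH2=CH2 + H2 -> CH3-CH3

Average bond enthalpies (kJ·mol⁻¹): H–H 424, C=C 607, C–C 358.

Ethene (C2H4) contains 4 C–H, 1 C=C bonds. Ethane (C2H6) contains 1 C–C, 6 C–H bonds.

D(C–H) ≈ 405 kJ/mol

Let D be the C–H bond energy.
Σ(broken) = 4×D + 1×607 + 1×424 = 1031 + 4D
Σ(formed) = 1×358 + 6×D = 358 + 6D
ΔH = Σ(broken) − Σ(formed) = (1031 + 4D) − (358 + 6D) = +673 − 2D
Setting this equal to −137 kJ gives 2D = 810, so D = 405 kJ/mol.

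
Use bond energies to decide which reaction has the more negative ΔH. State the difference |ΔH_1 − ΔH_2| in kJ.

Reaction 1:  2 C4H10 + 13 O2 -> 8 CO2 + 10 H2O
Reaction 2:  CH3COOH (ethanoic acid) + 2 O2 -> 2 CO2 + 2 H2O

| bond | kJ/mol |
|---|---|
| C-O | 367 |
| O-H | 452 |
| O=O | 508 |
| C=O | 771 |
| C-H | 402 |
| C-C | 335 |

Reaction 1, by 3977 kJ

Reaction 1:
  Bonds broken (reactants):
    C-C: 6 × 335 = 2010
    C-H: 20 × 402 = 8040
    O=O: 13 × 508 = 6604
    Σ(broken) = 16654 kJ
  Bonds formed (products):
    C=O: 16 × 771 = 12336
    O-H: 20 × 452 = 9040
    Σ(formed) = 21376 kJ
  ΔH_1 = 16654 − 21376 = −4722 kJ
Reaction 2:
  Bonds broken (reactants):
    C-C: 1 × 335 = 335
    C-H: 3 × 402 = 1206
    C-O: 1 × 367 = 367
    C=O: 1 × 771 = 771
    O-H: 1 × 452 = 452
    O=O: 2 × 508 = 1016
    Σ(broken) = 4147 kJ
  Bonds formed (products):
    C=O: 4 × 771 = 3084
    O-H: 4 × 452 = 1808
    Σ(formed) = 4892 kJ
  ΔH_2 = 4147 − 4892 = −745 kJ
ΔH_1 − ΔH_2 = −3977 kJ, so reaction 1 has the more negative ΔH; |ΔH_1 − ΔH_2| = 3977 kJ.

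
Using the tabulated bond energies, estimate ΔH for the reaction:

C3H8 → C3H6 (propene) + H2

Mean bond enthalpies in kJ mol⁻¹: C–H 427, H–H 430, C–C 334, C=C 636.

Bonds broken (reactants):
  C–C: 2 × 334 = 668
  C–H: 8 × 427 = 3416
  Σ(broken) = 4084 kJ
Bonds formed (products):
  C–C: 1 × 334 = 334
  C–H: 6 × 427 = 2562
  C=C: 1 × 636 = 636
  H–H: 1 × 430 = 430
  Σ(formed) = 3962 kJ
ΔH = Σ(broken) − Σ(formed) = 4084 − 3962 = +122 kJ

ΔH ≈ +122 kJ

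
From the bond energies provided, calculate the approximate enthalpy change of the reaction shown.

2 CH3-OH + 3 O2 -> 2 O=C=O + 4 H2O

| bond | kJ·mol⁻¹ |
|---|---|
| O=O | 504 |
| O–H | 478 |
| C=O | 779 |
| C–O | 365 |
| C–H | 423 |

Bonds broken (reactants):
  C–H: 6 × 423 = 2538
  C–O: 2 × 365 = 730
  O–H: 2 × 478 = 956
  O=O: 3 × 504 = 1512
  Σ(broken) = 5736 kJ
Bonds formed (products):
  C=O: 4 × 779 = 3116
  O–H: 8 × 478 = 3824
  Σ(formed) = 6940 kJ
ΔH = Σ(broken) − Σ(formed) = 5736 − 6940 = −1204 kJ

ΔH ≈ −1204 kJ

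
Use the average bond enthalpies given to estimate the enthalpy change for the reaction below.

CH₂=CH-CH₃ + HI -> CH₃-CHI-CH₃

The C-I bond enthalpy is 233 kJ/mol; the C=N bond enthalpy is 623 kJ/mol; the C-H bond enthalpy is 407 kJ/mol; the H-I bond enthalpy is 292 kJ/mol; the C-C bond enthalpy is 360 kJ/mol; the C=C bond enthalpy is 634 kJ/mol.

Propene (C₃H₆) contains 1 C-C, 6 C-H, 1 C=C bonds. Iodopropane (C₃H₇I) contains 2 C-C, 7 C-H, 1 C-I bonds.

Bonds broken (reactants):
  C-C: 1 × 360 = 360
  C-H: 6 × 407 = 2442
  C=C: 1 × 634 = 634
  H-I: 1 × 292 = 292
  Σ(broken) = 3728 kJ
Bonds formed (products):
  C-C: 2 × 360 = 720
  C-H: 7 × 407 = 2849
  C-I: 1 × 233 = 233
  Σ(formed) = 3802 kJ
ΔH = Σ(broken) − Σ(formed) = 3728 − 3802 = −74 kJ

ΔH ≈ −74 kJ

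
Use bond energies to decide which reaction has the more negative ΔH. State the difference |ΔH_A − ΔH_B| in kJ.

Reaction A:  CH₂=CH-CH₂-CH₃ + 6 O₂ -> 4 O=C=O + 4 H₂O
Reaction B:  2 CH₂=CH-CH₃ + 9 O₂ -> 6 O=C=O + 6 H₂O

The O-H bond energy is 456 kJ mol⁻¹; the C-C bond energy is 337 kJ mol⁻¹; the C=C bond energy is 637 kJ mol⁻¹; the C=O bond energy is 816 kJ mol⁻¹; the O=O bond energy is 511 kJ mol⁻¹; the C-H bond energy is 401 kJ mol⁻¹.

Reaction A:
  Bonds broken (reactants):
    C-C: 2 × 337 = 674
    C-H: 8 × 401 = 3208
    C=C: 1 × 637 = 637
    O=O: 6 × 511 = 3066
    Σ(broken) = 7585 kJ
  Bonds formed (products):
    C=O: 8 × 816 = 6528
    O-H: 8 × 456 = 3648
    Σ(formed) = 10176 kJ
  ΔH_A = 7585 − 10176 = −2591 kJ
Reaction B:
  Bonds broken (reactants):
    C-C: 2 × 337 = 674
    C-H: 12 × 401 = 4812
    C=C: 2 × 637 = 1274
    O=O: 9 × 511 = 4599
    Σ(broken) = 11359 kJ
  Bonds formed (products):
    C=O: 12 × 816 = 9792
    O-H: 12 × 456 = 5472
    Σ(formed) = 15264 kJ
  ΔH_B = 11359 − 15264 = −3905 kJ
ΔH_A − ΔH_B = +1314 kJ, so reaction B has the more negative ΔH; |ΔH_A − ΔH_B| = 1314 kJ.

Reaction B, by 1314 kJ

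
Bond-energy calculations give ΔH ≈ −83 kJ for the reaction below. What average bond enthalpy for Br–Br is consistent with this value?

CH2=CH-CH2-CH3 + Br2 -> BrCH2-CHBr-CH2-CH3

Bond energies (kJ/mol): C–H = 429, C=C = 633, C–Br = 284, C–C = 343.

D(Br–Br) ≈ 195 kJ/mol

Let D be the Br–Br bond energy.
Σ(broken) = 1×D + 2×343 + 8×429 + 1×633 = 4751 + D
Σ(formed) = 2×284 + 3×343 + 8×429 = 5029
ΔH = Σ(broken) − Σ(formed) = (4751 + D) − (5029) = −278 + D
Setting this equal to −83 kJ gives D = 195 kJ/mol.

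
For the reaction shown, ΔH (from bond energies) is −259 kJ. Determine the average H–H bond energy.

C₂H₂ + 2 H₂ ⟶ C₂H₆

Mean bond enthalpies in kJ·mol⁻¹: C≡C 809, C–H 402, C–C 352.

Let D be the H–H bond energy.
Σ(broken) = 1×809 + 2×402 + 2×D = 1613 + 2D
Σ(formed) = 1×352 + 6×402 = 2764
ΔH = Σ(broken) − Σ(formed) = (1613 + 2D) − (2764) = −1151 + 2D
Setting this equal to −259 kJ gives 2D = 892, so D = 446 kJ/mol.

D(H–H) ≈ 446 kJ/mol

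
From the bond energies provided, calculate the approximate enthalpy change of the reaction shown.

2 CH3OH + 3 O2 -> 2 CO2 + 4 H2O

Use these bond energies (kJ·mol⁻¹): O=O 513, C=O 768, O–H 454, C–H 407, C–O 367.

ΔH ≈ −1081 kJ

Bonds broken (reactants):
  C–H: 6 × 407 = 2442
  C–O: 2 × 367 = 734
  O–H: 2 × 454 = 908
  O=O: 3 × 513 = 1539
  Σ(broken) = 5623 kJ
Bonds formed (products):
  C=O: 4 × 768 = 3072
  O–H: 8 × 454 = 3632
  Σ(formed) = 6704 kJ
ΔH = Σ(broken) − Σ(formed) = 5623 − 6704 = −1081 kJ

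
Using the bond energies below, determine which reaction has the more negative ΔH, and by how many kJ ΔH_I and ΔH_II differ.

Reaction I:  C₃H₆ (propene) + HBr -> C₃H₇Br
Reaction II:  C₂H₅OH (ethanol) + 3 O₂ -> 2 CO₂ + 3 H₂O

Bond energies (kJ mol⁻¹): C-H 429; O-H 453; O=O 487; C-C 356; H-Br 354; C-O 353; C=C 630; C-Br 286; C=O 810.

Reaction I:
  Bonds broken (reactants):
    C-C: 1 × 356 = 356
    C-H: 6 × 429 = 2574
    C=C: 1 × 630 = 630
    H-Br: 1 × 354 = 354
    Σ(broken) = 3914 kJ
  Bonds formed (products):
    C-Br: 1 × 286 = 286
    C-C: 2 × 356 = 712
    C-H: 7 × 429 = 3003
    Σ(formed) = 4001 kJ
  ΔH_I = 3914 − 4001 = −87 kJ
Reaction II:
  Bonds broken (reactants):
    C-C: 1 × 356 = 356
    C-H: 5 × 429 = 2145
    C-O: 1 × 353 = 353
    O-H: 1 × 453 = 453
    O=O: 3 × 487 = 1461
    Σ(broken) = 4768 kJ
  Bonds formed (products):
    C=O: 4 × 810 = 3240
    O-H: 6 × 453 = 2718
    Σ(formed) = 5958 kJ
  ΔH_II = 4768 − 5958 = −1190 kJ
ΔH_I − ΔH_II = +1103 kJ, so reaction II has the more negative ΔH; |ΔH_I − ΔH_II| = 1103 kJ.

Reaction II, by 1103 kJ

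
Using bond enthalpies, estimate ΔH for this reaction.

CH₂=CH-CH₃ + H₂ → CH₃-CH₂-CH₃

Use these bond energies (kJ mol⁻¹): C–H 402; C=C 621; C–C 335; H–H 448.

ΔH ≈ −70 kJ

Bonds broken (reactants):
  C–C: 1 × 335 = 335
  C–H: 6 × 402 = 2412
  C=C: 1 × 621 = 621
  H–H: 1 × 448 = 448
  Σ(broken) = 3816 kJ
Bonds formed (products):
  C–C: 2 × 335 = 670
  C–H: 8 × 402 = 3216
  Σ(formed) = 3886 kJ
ΔH = Σ(broken) − Σ(formed) = 3816 − 3886 = −70 kJ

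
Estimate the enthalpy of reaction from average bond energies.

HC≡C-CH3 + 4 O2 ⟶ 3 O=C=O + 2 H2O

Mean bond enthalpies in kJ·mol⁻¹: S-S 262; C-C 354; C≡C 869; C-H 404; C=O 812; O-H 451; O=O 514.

ΔH ≈ −1781 kJ

Bonds broken (reactants):
  C≡C: 1 × 869 = 869
  C-C: 1 × 354 = 354
  C-H: 4 × 404 = 1616
  O=O: 4 × 514 = 2056
  Σ(broken) = 4895 kJ
Bonds formed (products):
  C=O: 6 × 812 = 4872
  O-H: 4 × 451 = 1804
  Σ(formed) = 6676 kJ
ΔH = Σ(broken) − Σ(formed) = 4895 − 6676 = −1781 kJ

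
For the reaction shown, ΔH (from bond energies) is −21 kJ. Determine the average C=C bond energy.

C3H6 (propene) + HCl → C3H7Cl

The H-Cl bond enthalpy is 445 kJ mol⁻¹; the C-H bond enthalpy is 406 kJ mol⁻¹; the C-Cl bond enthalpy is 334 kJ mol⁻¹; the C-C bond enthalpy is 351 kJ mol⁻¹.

Let D be the C=C bond energy.
Σ(broken) = 1×351 + 6×406 + 1×D + 1×445 = 3232 + D
Σ(formed) = 2×351 + 1×334 + 7×406 = 3878
ΔH = Σ(broken) − Σ(formed) = (3232 + D) − (3878) = −646 + D
Setting this equal to −21 kJ gives D = 625 kJ/mol.

D(C=C) ≈ 625 kJ/mol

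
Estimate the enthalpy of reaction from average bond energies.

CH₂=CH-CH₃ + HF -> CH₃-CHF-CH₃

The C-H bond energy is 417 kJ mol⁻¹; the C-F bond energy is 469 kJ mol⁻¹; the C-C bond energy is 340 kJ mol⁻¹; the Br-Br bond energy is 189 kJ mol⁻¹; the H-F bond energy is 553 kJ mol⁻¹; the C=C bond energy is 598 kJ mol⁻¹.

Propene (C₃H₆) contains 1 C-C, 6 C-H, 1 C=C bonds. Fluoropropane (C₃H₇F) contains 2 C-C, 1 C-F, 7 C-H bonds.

ΔH ≈ −75 kJ

Bonds broken (reactants):
  C-C: 1 × 340 = 340
  C-H: 6 × 417 = 2502
  C=C: 1 × 598 = 598
  H-F: 1 × 553 = 553
  Σ(broken) = 3993 kJ
Bonds formed (products):
  C-C: 2 × 340 = 680
  C-F: 1 × 469 = 469
  C-H: 7 × 417 = 2919
  Σ(formed) = 4068 kJ
ΔH = Σ(broken) − Σ(formed) = 3993 − 4068 = −75 kJ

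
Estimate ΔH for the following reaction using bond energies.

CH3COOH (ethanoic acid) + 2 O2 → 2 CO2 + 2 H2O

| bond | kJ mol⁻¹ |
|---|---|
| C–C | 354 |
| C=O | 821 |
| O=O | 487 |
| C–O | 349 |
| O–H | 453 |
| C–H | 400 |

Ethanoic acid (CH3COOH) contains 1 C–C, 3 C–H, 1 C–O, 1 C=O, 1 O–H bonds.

Bonds broken (reactants):
  C–C: 1 × 354 = 354
  C–H: 3 × 400 = 1200
  C–O: 1 × 349 = 349
  C=O: 1 × 821 = 821
  O–H: 1 × 453 = 453
  O=O: 2 × 487 = 974
  Σ(broken) = 4151 kJ
Bonds formed (products):
  C=O: 4 × 821 = 3284
  O–H: 4 × 453 = 1812
  Σ(formed) = 5096 kJ
ΔH = Σ(broken) − Σ(formed) = 4151 − 5096 = −945 kJ

ΔH ≈ −945 kJ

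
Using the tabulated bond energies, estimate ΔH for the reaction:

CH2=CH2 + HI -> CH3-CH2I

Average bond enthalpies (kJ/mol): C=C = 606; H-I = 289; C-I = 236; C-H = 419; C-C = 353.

ΔH ≈ −113 kJ

Bonds broken (reactants):
  C-H: 4 × 419 = 1676
  C=C: 1 × 606 = 606
  H-I: 1 × 289 = 289
  Σ(broken) = 2571 kJ
Bonds formed (products):
  C-C: 1 × 353 = 353
  C-H: 5 × 419 = 2095
  C-I: 1 × 236 = 236
  Σ(formed) = 2684 kJ
ΔH = Σ(broken) − Σ(formed) = 2571 − 2684 = −113 kJ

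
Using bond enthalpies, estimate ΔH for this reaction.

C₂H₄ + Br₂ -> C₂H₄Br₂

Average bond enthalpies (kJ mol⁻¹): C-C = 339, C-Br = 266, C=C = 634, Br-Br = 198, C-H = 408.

ΔH ≈ −39 kJ

Bonds broken (reactants):
  Br-Br: 1 × 198 = 198
  C-H: 4 × 408 = 1632
  C=C: 1 × 634 = 634
  Σ(broken) = 2464 kJ
Bonds formed (products):
  C-Br: 2 × 266 = 532
  C-C: 1 × 339 = 339
  C-H: 4 × 408 = 1632
  Σ(formed) = 2503 kJ
ΔH = Σ(broken) − Σ(formed) = 2464 − 2503 = −39 kJ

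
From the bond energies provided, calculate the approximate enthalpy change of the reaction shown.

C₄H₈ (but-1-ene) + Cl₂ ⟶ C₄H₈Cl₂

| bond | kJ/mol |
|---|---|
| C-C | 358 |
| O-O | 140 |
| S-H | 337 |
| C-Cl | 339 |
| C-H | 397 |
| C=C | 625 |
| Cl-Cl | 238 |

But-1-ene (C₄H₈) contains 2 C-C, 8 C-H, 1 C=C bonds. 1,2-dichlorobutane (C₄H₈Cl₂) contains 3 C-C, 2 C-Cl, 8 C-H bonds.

ΔH ≈ −173 kJ

Bonds broken (reactants):
  C-C: 2 × 358 = 716
  C-H: 8 × 397 = 3176
  C=C: 1 × 625 = 625
  Cl-Cl: 1 × 238 = 238
  Σ(broken) = 4755 kJ
Bonds formed (products):
  C-C: 3 × 358 = 1074
  C-Cl: 2 × 339 = 678
  C-H: 8 × 397 = 3176
  Σ(formed) = 4928 kJ
ΔH = Σ(broken) − Σ(formed) = 4755 − 4928 = −173 kJ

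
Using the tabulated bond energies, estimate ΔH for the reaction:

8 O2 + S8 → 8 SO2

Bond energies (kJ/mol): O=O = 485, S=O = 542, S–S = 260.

Bonds broken (reactants):
  O=O: 8 × 485 = 3880
  S–S: 8 × 260 = 2080
  Σ(broken) = 5960 kJ
Bonds formed (products):
  S=O: 16 × 542 = 8672
  Σ(formed) = 8672 kJ
ΔH = Σ(broken) − Σ(formed) = 5960 − 8672 = −2712 kJ

ΔH ≈ −2712 kJ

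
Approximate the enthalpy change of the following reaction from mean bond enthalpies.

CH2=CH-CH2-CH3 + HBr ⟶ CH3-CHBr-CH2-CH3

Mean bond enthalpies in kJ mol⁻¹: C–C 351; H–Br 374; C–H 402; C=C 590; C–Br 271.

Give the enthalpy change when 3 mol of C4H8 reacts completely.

Bonds broken (reactants):
  C–C: 2 × 351 = 702
  C–H: 8 × 402 = 3216
  C=C: 1 × 590 = 590
  H–Br: 1 × 374 = 374
  Σ(broken) = 4882 kJ
Bonds formed (products):
  C–Br: 1 × 271 = 271
  C–C: 3 × 351 = 1053
  C–H: 9 × 402 = 3618
  Σ(formed) = 4942 kJ
ΔH = Σ(broken) − Σ(formed) = 4882 − 4942 = −60 kJ
For 3× the reaction as written: 3 × (−60) = −180 kJ

ΔH = −180 kJ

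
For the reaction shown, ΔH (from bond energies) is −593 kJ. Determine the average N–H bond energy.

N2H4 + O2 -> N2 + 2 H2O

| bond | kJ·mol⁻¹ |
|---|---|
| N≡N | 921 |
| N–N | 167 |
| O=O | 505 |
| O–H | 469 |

Let D be the N–H bond energy.
Σ(broken) = 4×D + 1×167 + 1×505 = 672 + 4D
Σ(formed) = 1×921 + 4×469 = 2797
ΔH = Σ(broken) − Σ(formed) = (672 + 4D) − (2797) = −2125 + 4D
Setting this equal to −593 kJ gives 4D = 1532, so D = 383 kJ/mol.

D(N–H) ≈ 383 kJ/mol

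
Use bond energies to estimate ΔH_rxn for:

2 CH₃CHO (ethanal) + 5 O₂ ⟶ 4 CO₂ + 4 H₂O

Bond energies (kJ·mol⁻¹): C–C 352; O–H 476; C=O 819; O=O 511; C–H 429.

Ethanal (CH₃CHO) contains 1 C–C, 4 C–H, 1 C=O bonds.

ΔH ≈ −2031 kJ

Bonds broken (reactants):
  C–C: 2 × 352 = 704
  C–H: 8 × 429 = 3432
  C=O: 2 × 819 = 1638
  O=O: 5 × 511 = 2555
  Σ(broken) = 8329 kJ
Bonds formed (products):
  C=O: 8 × 819 = 6552
  O–H: 8 × 476 = 3808
  Σ(formed) = 10360 kJ
ΔH = Σ(broken) − Σ(formed) = 8329 − 10360 = −2031 kJ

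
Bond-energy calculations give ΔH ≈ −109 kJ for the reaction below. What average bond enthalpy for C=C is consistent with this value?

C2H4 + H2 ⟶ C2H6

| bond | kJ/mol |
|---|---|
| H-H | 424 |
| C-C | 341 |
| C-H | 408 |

D(C=C) ≈ 624 kJ/mol

Let D be the C=C bond energy.
Σ(broken) = 4×408 + 1×D + 1×424 = 2056 + D
Σ(formed) = 1×341 + 6×408 = 2789
ΔH = Σ(broken) − Σ(formed) = (2056 + D) − (2789) = −733 + D
Setting this equal to −109 kJ gives D = 624 kJ/mol.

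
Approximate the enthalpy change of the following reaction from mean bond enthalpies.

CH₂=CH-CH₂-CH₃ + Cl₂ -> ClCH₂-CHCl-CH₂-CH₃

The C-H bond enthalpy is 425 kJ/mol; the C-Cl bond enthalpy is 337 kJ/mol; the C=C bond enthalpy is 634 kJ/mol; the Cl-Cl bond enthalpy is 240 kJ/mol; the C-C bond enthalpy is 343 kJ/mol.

Bonds broken (reactants):
  C-C: 2 × 343 = 686
  C-H: 8 × 425 = 3400
  C=C: 1 × 634 = 634
  Cl-Cl: 1 × 240 = 240
  Σ(broken) = 4960 kJ
Bonds formed (products):
  C-C: 3 × 343 = 1029
  C-Cl: 2 × 337 = 674
  C-H: 8 × 425 = 3400
  Σ(formed) = 5103 kJ
ΔH = Σ(broken) − Σ(formed) = 4960 − 5103 = −143 kJ

ΔH ≈ −143 kJ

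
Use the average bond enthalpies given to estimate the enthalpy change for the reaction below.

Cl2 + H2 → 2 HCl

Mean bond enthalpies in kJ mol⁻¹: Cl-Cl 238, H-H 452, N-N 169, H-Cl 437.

Bonds broken (reactants):
  Cl-Cl: 1 × 238 = 238
  H-H: 1 × 452 = 452
  Σ(broken) = 690 kJ
Bonds formed (products):
  H-Cl: 2 × 437 = 874
  Σ(formed) = 874 kJ
ΔH = Σ(broken) − Σ(formed) = 690 − 874 = −184 kJ

ΔH ≈ −184 kJ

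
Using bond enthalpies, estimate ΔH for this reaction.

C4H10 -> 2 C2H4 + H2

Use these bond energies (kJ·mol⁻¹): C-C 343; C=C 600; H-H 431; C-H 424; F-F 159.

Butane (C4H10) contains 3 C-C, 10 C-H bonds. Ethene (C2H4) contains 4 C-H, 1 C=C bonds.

Bonds broken (reactants):
  C-C: 3 × 343 = 1029
  C-H: 10 × 424 = 4240
  Σ(broken) = 5269 kJ
Bonds formed (products):
  C-H: 8 × 424 = 3392
  C=C: 2 × 600 = 1200
  H-H: 1 × 431 = 431
  Σ(formed) = 5023 kJ
ΔH = Σ(broken) − Σ(formed) = 5269 − 5023 = +246 kJ

ΔH ≈ +246 kJ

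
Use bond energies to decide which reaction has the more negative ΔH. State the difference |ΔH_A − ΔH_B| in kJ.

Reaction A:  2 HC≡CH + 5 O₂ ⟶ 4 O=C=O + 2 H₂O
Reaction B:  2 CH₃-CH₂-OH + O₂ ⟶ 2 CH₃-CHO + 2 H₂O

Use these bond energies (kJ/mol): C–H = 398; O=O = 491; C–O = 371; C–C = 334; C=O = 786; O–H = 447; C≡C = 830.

Reaction A, by 1932 kJ

Reaction A:
  Bonds broken (reactants):
    C≡C: 2 × 830 = 1660
    C–H: 4 × 398 = 1592
    O=O: 5 × 491 = 2455
    Σ(broken) = 5707 kJ
  Bonds formed (products):
    C=O: 8 × 786 = 6288
    O–H: 4 × 447 = 1788
    Σ(formed) = 8076 kJ
  ΔH_A = 5707 − 8076 = −2369 kJ
Reaction B:
  Bonds broken (reactants):
    C–C: 2 × 334 = 668
    C–H: 10 × 398 = 3980
    C–O: 2 × 371 = 742
    O–H: 2 × 447 = 894
    O=O: 1 × 491 = 491
    Σ(broken) = 6775 kJ
  Bonds formed (products):
    C–C: 2 × 334 = 668
    C–H: 8 × 398 = 3184
    C=O: 2 × 786 = 1572
    O–H: 4 × 447 = 1788
    Σ(formed) = 7212 kJ
  ΔH_B = 6775 − 7212 = −437 kJ
ΔH_A − ΔH_B = −1932 kJ, so reaction A has the more negative ΔH; |ΔH_A − ΔH_B| = 1932 kJ.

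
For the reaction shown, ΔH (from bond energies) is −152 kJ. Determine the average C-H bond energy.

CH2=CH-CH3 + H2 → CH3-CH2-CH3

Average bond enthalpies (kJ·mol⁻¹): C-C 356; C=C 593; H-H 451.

D(C-H) ≈ 420 kJ/mol

Let D be the C-H bond energy.
Σ(broken) = 1×356 + 6×D + 1×593 + 1×451 = 1400 + 6D
Σ(formed) = 2×356 + 8×D = 712 + 8D
ΔH = Σ(broken) − Σ(formed) = (1400 + 6D) − (712 + 8D) = +688 − 2D
Setting this equal to −152 kJ gives 2D = 840, so D = 420 kJ/mol.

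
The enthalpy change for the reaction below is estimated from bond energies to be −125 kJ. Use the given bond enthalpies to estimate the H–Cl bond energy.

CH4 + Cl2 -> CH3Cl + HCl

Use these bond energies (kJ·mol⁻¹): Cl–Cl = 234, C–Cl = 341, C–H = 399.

Let D be the H–Cl bond energy.
Σ(broken) = 4×399 + 1×234 = 1830
Σ(formed) = 1×341 + 3×399 + 1×D = 1538 + D
ΔH = Σ(broken) − Σ(formed) = (1830) − (1538 + D) = +292 − D
Setting this equal to −125 kJ gives D = 417 kJ/mol.

D(H–Cl) ≈ 417 kJ/mol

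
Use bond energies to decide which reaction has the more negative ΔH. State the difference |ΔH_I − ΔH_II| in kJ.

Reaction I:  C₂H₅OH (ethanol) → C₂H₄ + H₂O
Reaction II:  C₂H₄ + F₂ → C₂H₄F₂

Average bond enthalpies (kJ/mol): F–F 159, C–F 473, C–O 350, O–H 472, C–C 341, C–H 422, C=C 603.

Reaction II, by 563 kJ

Reaction I:
  Bonds broken (reactants):
    C–C: 1 × 341 = 341
    C–H: 5 × 422 = 2110
    C–O: 1 × 350 = 350
    O–H: 1 × 472 = 472
    Σ(broken) = 3273 kJ
  Bonds formed (products):
    C–H: 4 × 422 = 1688
    C=C: 1 × 603 = 603
    O–H: 2 × 472 = 944
    Σ(formed) = 3235 kJ
  ΔH_I = 3273 − 3235 = +38 kJ
Reaction II:
  Bonds broken (reactants):
    C–H: 4 × 422 = 1688
    C=C: 1 × 603 = 603
    F–F: 1 × 159 = 159
    Σ(broken) = 2450 kJ
  Bonds formed (products):
    C–C: 1 × 341 = 341
    C–F: 2 × 473 = 946
    C–H: 4 × 422 = 1688
    Σ(formed) = 2975 kJ
  ΔH_II = 2450 − 2975 = −525 kJ
ΔH_I − ΔH_II = +563 kJ, so reaction II has the more negative ΔH; |ΔH_I − ΔH_II| = 563 kJ.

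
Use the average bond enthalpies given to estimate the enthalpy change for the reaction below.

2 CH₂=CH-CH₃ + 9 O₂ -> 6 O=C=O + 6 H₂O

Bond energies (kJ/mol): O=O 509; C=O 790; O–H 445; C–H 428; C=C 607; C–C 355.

Bonds broken (reactants):
  C–C: 2 × 355 = 710
  C–H: 12 × 428 = 5136
  C=C: 2 × 607 = 1214
  O=O: 9 × 509 = 4581
  Σ(broken) = 11641 kJ
Bonds formed (products):
  C=O: 12 × 790 = 9480
  O–H: 12 × 445 = 5340
  Σ(formed) = 14820 kJ
ΔH = Σ(broken) − Σ(formed) = 11641 − 14820 = −3179 kJ

ΔH ≈ −3179 kJ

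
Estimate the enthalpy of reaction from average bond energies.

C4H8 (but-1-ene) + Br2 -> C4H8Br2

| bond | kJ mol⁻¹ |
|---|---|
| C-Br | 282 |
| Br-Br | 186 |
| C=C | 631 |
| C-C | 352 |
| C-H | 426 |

Bonds broken (reactants):
  Br-Br: 1 × 186 = 186
  C-C: 2 × 352 = 704
  C-H: 8 × 426 = 3408
  C=C: 1 × 631 = 631
  Σ(broken) = 4929 kJ
Bonds formed (products):
  C-Br: 2 × 282 = 564
  C-C: 3 × 352 = 1056
  C-H: 8 × 426 = 3408
  Σ(formed) = 5028 kJ
ΔH = Σ(broken) − Σ(formed) = 4929 − 5028 = −99 kJ

ΔH ≈ −99 kJ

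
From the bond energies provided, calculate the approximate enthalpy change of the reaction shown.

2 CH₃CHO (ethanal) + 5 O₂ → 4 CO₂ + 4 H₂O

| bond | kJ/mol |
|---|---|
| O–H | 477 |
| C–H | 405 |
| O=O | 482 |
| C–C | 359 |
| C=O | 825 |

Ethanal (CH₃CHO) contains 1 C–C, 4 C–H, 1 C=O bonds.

Bonds broken (reactants):
  C–C: 2 × 359 = 718
  C–H: 8 × 405 = 3240
  C=O: 2 × 825 = 1650
  O=O: 5 × 482 = 2410
  Σ(broken) = 8018 kJ
Bonds formed (products):
  C=O: 8 × 825 = 6600
  O–H: 8 × 477 = 3816
  Σ(formed) = 10416 kJ
ΔH = Σ(broken) − Σ(formed) = 8018 − 10416 = −2398 kJ

ΔH ≈ −2398 kJ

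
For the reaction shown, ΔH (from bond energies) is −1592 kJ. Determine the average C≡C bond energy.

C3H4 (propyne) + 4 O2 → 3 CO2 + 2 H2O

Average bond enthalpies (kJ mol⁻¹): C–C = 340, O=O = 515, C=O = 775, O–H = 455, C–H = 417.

Let D be the C≡C bond energy.
Σ(broken) = 1×D + 1×340 + 4×417 + 4×515 = 4068 + D
Σ(formed) = 6×775 + 4×455 = 6470
ΔH = Σ(broken) − Σ(formed) = (4068 + D) − (6470) = −2402 + D
Setting this equal to −1592 kJ gives D = 810 kJ/mol.

D(C≡C) ≈ 810 kJ/mol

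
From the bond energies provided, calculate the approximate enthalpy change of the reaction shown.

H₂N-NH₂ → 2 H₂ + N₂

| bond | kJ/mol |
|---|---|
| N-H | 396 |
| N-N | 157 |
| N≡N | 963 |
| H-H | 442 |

Bonds broken (reactants):
  N-H: 4 × 396 = 1584
  N-N: 1 × 157 = 157
  Σ(broken) = 1741 kJ
Bonds formed (products):
  H-H: 2 × 442 = 884
  N≡N: 1 × 963 = 963
  Σ(formed) = 1847 kJ
ΔH = Σ(broken) − Σ(formed) = 1741 − 1847 = −106 kJ

ΔH ≈ −106 kJ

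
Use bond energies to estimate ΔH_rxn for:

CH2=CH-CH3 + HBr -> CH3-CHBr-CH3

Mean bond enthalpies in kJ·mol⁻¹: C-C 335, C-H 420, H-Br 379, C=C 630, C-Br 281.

Bonds broken (reactants):
  C-C: 1 × 335 = 335
  C-H: 6 × 420 = 2520
  C=C: 1 × 630 = 630
  H-Br: 1 × 379 = 379
  Σ(broken) = 3864 kJ
Bonds formed (products):
  C-Br: 1 × 281 = 281
  C-C: 2 × 335 = 670
  C-H: 7 × 420 = 2940
  Σ(formed) = 3891 kJ
ΔH = Σ(broken) − Σ(formed) = 3864 − 3891 = −27 kJ

ΔH ≈ −27 kJ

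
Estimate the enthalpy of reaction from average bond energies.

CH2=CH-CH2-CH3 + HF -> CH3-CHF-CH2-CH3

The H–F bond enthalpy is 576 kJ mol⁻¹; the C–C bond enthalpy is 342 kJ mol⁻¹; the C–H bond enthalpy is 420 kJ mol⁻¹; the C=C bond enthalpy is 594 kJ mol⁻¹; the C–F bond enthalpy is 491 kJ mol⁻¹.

Bonds broken (reactants):
  C–C: 2 × 342 = 684
  C–H: 8 × 420 = 3360
  C=C: 1 × 594 = 594
  H–F: 1 × 576 = 576
  Σ(broken) = 5214 kJ
Bonds formed (products):
  C–C: 3 × 342 = 1026
  C–F: 1 × 491 = 491
  C–H: 9 × 420 = 3780
  Σ(formed) = 5297 kJ
ΔH = Σ(broken) − Σ(formed) = 5214 − 5297 = −83 kJ

ΔH ≈ −83 kJ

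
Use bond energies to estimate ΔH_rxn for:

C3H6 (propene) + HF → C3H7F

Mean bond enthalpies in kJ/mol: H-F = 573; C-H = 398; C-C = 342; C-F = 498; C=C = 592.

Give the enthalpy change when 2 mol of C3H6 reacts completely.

Bonds broken (reactants):
  C-C: 1 × 342 = 342
  C-H: 6 × 398 = 2388
  C=C: 1 × 592 = 592
  H-F: 1 × 573 = 573
  Σ(broken) = 3895 kJ
Bonds formed (products):
  C-C: 2 × 342 = 684
  C-F: 1 × 498 = 498
  C-H: 7 × 398 = 2786
  Σ(formed) = 3968 kJ
ΔH = Σ(broken) − Σ(formed) = 3895 − 3968 = −73 kJ
For 2× the reaction as written: 2 × (−73) = −146 kJ

ΔH = −146 kJ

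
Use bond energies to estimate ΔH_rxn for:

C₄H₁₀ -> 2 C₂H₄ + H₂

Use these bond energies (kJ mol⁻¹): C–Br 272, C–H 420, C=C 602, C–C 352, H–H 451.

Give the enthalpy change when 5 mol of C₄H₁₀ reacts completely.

ΔH = +1205 kJ

Bonds broken (reactants):
  C–C: 3 × 352 = 1056
  C–H: 10 × 420 = 4200
  Σ(broken) = 5256 kJ
Bonds formed (products):
  C–H: 8 × 420 = 3360
  C=C: 2 × 602 = 1204
  H–H: 1 × 451 = 451
  Σ(formed) = 5015 kJ
ΔH = Σ(broken) − Σ(formed) = 5256 − 5015 = +241 kJ
For 5× the reaction as written: 5 × (+241) = +1205 kJ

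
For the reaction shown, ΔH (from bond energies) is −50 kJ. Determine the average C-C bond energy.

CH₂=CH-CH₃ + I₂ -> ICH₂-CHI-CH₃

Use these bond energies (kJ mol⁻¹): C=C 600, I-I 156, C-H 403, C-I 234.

Let D be the C-C bond energy.
Σ(broken) = 1×D + 6×403 + 1×600 + 1×156 = 3174 + D
Σ(formed) = 2×D + 6×403 + 2×234 = 2886 + 2D
ΔH = Σ(broken) − Σ(formed) = (3174 + D) − (2886 + 2D) = +288 − D
Setting this equal to −50 kJ gives D = 338 kJ/mol.

D(C-C) ≈ 338 kJ/mol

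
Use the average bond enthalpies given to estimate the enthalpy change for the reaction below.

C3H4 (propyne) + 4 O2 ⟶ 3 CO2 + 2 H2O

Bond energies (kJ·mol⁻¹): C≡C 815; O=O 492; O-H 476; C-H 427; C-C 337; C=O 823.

ΔH ≈ −2014 kJ

Bonds broken (reactants):
  C≡C: 1 × 815 = 815
  C-C: 1 × 337 = 337
  C-H: 4 × 427 = 1708
  O=O: 4 × 492 = 1968
  Σ(broken) = 4828 kJ
Bonds formed (products):
  C=O: 6 × 823 = 4938
  O-H: 4 × 476 = 1904
  Σ(formed) = 6842 kJ
ΔH = Σ(broken) − Σ(formed) = 4828 − 6842 = −2014 kJ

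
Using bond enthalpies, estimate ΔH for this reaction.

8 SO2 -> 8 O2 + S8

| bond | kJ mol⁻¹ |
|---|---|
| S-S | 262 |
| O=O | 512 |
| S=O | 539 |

ΔH ≈ +2432 kJ

Bonds broken (reactants):
  S=O: 16 × 539 = 8624
  Σ(broken) = 8624 kJ
Bonds formed (products):
  O=O: 8 × 512 = 4096
  S-S: 8 × 262 = 2096
  Σ(formed) = 6192 kJ
ΔH = Σ(broken) − Σ(formed) = 8624 − 6192 = +2432 kJ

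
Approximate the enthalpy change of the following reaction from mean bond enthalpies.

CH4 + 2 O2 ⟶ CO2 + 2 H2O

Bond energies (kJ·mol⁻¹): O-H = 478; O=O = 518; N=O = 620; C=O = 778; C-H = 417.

ΔH ≈ −764 kJ

Bonds broken (reactants):
  C-H: 4 × 417 = 1668
  O=O: 2 × 518 = 1036
  Σ(broken) = 2704 kJ
Bonds formed (products):
  C=O: 2 × 778 = 1556
  O-H: 4 × 478 = 1912
  Σ(formed) = 3468 kJ
ΔH = Σ(broken) − Σ(formed) = 2704 − 3468 = −764 kJ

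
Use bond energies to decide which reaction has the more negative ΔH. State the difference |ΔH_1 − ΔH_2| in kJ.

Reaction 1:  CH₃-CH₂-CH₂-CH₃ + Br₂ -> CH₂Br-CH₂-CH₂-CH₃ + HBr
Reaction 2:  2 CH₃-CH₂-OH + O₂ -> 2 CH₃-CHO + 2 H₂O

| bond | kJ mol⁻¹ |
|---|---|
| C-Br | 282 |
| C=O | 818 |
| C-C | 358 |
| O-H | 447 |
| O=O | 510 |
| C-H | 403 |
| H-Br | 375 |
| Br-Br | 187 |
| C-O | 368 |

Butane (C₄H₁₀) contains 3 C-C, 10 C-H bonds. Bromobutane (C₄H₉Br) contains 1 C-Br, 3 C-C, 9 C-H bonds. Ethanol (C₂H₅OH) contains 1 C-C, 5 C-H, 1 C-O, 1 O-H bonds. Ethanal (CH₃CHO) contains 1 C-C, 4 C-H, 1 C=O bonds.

Reaction 2, by 411 kJ

Reaction 1:
  Bonds broken (reactants):
    Br-Br: 1 × 187 = 187
    C-C: 3 × 358 = 1074
    C-H: 10 × 403 = 4030
    Σ(broken) = 5291 kJ
  Bonds formed (products):
    C-Br: 1 × 282 = 282
    C-C: 3 × 358 = 1074
    C-H: 9 × 403 = 3627
    H-Br: 1 × 375 = 375
    Σ(formed) = 5358 kJ
  ΔH_1 = 5291 − 5358 = −67 kJ
Reaction 2:
  Bonds broken (reactants):
    C-C: 2 × 358 = 716
    C-H: 10 × 403 = 4030
    C-O: 2 × 368 = 736
    O-H: 2 × 447 = 894
    O=O: 1 × 510 = 510
    Σ(broken) = 6886 kJ
  Bonds formed (products):
    C-C: 2 × 358 = 716
    C-H: 8 × 403 = 3224
    C=O: 2 × 818 = 1636
    O-H: 4 × 447 = 1788
    Σ(formed) = 7364 kJ
  ΔH_2 = 6886 − 7364 = −478 kJ
ΔH_1 − ΔH_2 = +411 kJ, so reaction 2 has the more negative ΔH; |ΔH_1 − ΔH_2| = 411 kJ.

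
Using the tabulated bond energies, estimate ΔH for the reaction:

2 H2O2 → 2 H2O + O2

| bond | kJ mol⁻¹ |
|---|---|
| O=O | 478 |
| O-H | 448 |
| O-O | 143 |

Bonds broken (reactants):
  O-H: 4 × 448 = 1792
  O-O: 2 × 143 = 286
  Σ(broken) = 2078 kJ
Bonds formed (products):
  O-H: 4 × 448 = 1792
  O=O: 1 × 478 = 478
  Σ(formed) = 2270 kJ
ΔH = Σ(broken) − Σ(formed) = 2078 − 2270 = −192 kJ

ΔH ≈ −192 kJ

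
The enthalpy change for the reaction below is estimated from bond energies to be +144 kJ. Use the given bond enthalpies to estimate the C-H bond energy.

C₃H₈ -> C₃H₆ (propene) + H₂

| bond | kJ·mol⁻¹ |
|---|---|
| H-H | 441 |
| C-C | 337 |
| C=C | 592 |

Let D be the C-H bond energy.
Σ(broken) = 2×337 + 8×D = 674 + 8D
Σ(formed) = 1×337 + 6×D + 1×592 + 1×441 = 1370 + 6D
ΔH = Σ(broken) − Σ(formed) = (674 + 8D) − (1370 + 6D) = −696 + 2D
Setting this equal to +144 kJ gives 2D = 840, so D = 420 kJ/mol.

D(C-H) ≈ 420 kJ/mol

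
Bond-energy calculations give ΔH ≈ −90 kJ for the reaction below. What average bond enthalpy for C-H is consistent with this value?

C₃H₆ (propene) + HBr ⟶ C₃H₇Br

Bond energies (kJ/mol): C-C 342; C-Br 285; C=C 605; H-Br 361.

Let D be the C-H bond energy.
Σ(broken) = 1×342 + 6×D + 1×605 + 1×361 = 1308 + 6D
Σ(formed) = 1×285 + 2×342 + 7×D = 969 + 7D
ΔH = Σ(broken) − Σ(formed) = (1308 + 6D) − (969 + 7D) = +339 − D
Setting this equal to −90 kJ gives D = 429 kJ/mol.

D(C-H) ≈ 429 kJ/mol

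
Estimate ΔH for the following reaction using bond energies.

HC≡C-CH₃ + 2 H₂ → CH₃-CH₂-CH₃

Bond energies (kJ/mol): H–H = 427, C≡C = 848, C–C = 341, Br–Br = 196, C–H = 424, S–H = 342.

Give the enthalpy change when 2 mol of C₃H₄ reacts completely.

Bonds broken (reactants):
  C≡C: 1 × 848 = 848
  C–C: 1 × 341 = 341
  C–H: 4 × 424 = 1696
  H–H: 2 × 427 = 854
  Σ(broken) = 3739 kJ
Bonds formed (products):
  C–C: 2 × 341 = 682
  C–H: 8 × 424 = 3392
  Σ(formed) = 4074 kJ
ΔH = Σ(broken) − Σ(formed) = 3739 − 4074 = −335 kJ
For 2× the reaction as written: 2 × (−335) = −670 kJ

ΔH = −670 kJ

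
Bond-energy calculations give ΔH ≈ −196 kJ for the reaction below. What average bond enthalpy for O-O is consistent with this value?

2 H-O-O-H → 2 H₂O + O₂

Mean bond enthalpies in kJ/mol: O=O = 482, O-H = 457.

D(O-O) ≈ 143 kJ/mol

Let D be the O-O bond energy.
Σ(broken) = 4×457 + 2×D = 1828 + 2D
Σ(formed) = 4×457 + 1×482 = 2310
ΔH = Σ(broken) − Σ(formed) = (1828 + 2D) − (2310) = −482 + 2D
Setting this equal to −196 kJ gives 2D = 286, so D = 143 kJ/mol.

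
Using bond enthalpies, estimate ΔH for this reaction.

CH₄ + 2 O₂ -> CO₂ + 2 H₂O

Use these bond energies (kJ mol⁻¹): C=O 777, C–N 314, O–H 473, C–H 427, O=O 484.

ΔH ≈ −770 kJ

Bonds broken (reactants):
  C–H: 4 × 427 = 1708
  O=O: 2 × 484 = 968
  Σ(broken) = 2676 kJ
Bonds formed (products):
  C=O: 2 × 777 = 1554
  O–H: 4 × 473 = 1892
  Σ(formed) = 3446 kJ
ΔH = Σ(broken) − Σ(formed) = 2676 − 3446 = −770 kJ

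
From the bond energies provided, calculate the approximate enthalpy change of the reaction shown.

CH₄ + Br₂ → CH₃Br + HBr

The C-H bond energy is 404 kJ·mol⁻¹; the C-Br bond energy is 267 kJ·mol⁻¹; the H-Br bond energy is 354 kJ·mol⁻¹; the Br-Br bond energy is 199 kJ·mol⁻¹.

Bonds broken (reactants):
  Br-Br: 1 × 199 = 199
  C-H: 4 × 404 = 1616
  Σ(broken) = 1815 kJ
Bonds formed (products):
  C-Br: 1 × 267 = 267
  C-H: 3 × 404 = 1212
  H-Br: 1 × 354 = 354
  Σ(formed) = 1833 kJ
ΔH = Σ(broken) − Σ(formed) = 1815 − 1833 = −18 kJ

ΔH ≈ −18 kJ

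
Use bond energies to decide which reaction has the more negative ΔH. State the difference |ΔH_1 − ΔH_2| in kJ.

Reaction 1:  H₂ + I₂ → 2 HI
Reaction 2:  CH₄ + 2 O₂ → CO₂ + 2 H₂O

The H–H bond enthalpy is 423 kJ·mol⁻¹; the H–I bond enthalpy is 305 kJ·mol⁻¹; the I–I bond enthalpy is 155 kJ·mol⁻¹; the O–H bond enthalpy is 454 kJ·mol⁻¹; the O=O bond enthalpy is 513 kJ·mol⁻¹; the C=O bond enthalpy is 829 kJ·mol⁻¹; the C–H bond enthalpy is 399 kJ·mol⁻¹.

Reaction 1:
  Bonds broken (reactants):
    H–H: 1 × 423 = 423
    I–I: 1 × 155 = 155
    Σ(broken) = 578 kJ
  Bonds formed (products):
    H–I: 2 × 305 = 610
    Σ(formed) = 610 kJ
  ΔH_1 = 578 − 610 = −32 kJ
Reaction 2:
  Bonds broken (reactants):
    C–H: 4 × 399 = 1596
    O=O: 2 × 513 = 1026
    Σ(broken) = 2622 kJ
  Bonds formed (products):
    C=O: 2 × 829 = 1658
    O–H: 4 × 454 = 1816
    Σ(formed) = 3474 kJ
  ΔH_2 = 2622 − 3474 = −852 kJ
ΔH_1 − ΔH_2 = +820 kJ, so reaction 2 has the more negative ΔH; |ΔH_1 − ΔH_2| = 820 kJ.

Reaction 2, by 820 kJ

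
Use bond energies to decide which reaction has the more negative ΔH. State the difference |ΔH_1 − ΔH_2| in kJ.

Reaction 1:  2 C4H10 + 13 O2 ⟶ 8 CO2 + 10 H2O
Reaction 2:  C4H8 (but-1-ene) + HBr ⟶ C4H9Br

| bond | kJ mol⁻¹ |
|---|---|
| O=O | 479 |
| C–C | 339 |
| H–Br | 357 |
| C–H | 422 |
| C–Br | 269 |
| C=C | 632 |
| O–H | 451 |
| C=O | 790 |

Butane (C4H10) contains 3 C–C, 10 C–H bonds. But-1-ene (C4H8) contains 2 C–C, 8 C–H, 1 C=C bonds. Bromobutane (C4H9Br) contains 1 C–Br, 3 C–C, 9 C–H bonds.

Reaction 1:
  Bonds broken (reactants):
    C–C: 6 × 339 = 2034
    C–H: 20 × 422 = 8440
    O=O: 13 × 479 = 6227
    Σ(broken) = 16701 kJ
  Bonds formed (products):
    C=O: 16 × 790 = 12640
    O–H: 20 × 451 = 9020
    Σ(formed) = 21660 kJ
  ΔH_1 = 16701 − 21660 = −4959 kJ
Reaction 2:
  Bonds broken (reactants):
    C–C: 2 × 339 = 678
    C–H: 8 × 422 = 3376
    C=C: 1 × 632 = 632
    H–Br: 1 × 357 = 357
    Σ(broken) = 5043 kJ
  Bonds formed (products):
    C–Br: 1 × 269 = 269
    C–C: 3 × 339 = 1017
    C–H: 9 × 422 = 3798
    Σ(formed) = 5084 kJ
  ΔH_2 = 5043 − 5084 = −41 kJ
ΔH_1 − ΔH_2 = −4918 kJ, so reaction 1 has the more negative ΔH; |ΔH_1 − ΔH_2| = 4918 kJ.

Reaction 1, by 4918 kJ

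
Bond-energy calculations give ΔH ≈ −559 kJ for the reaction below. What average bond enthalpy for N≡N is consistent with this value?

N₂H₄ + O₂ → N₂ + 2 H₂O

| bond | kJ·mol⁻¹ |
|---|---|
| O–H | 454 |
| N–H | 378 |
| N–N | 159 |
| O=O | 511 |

Let D be the N≡N bond energy.
Σ(broken) = 4×378 + 1×159 + 1×511 = 2182
Σ(formed) = 1×D + 4×454 = 1816 + D
ΔH = Σ(broken) − Σ(formed) = (2182) − (1816 + D) = +366 − D
Setting this equal to −559 kJ gives D = 925 kJ/mol.

D(N≡N) ≈ 925 kJ/mol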